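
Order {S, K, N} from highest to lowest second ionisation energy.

Consider each +1 ion: S⁺ still has 5 valence electrons; K⁺ is the bare [Ar] core; N⁺ still has 4 valence electrons.
Core electrons are held far more tightly than valence electrons, so K tops the IE_2 order.
Valence configurations: S⁺ [Ne]3s²3p³, N⁺ [He]2s²2p².
The numbers (kJ/mol): S 2252, K 3052, N 2856.
Hence IE_2: S < N < K.

K > N > S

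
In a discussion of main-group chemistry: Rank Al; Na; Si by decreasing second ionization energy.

Na, Al, Si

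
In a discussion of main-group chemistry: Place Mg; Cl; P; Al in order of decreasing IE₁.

Mg is in period 3, group 2; Al is in period 3, group 13; P is in period 3, group 15; Cl is in period 3, group 17.
First ionization energy rises across a period (greater Z_eff holds electrons more tightly) and falls down a group (valence electrons are farther from the nucleus).
All lie in period 3; the across-period trend (first ionization energy increases left to right) applies, with the exception below.
Note the exception: Mg has a higher first ionization energy than Al, contrary to the simple trend — Al's single 3p electron is easier to remove than one from Mg's filled 3s².
For reference (kJ/mol): Mg 738, Al 578, P 1012, Cl 1251.
So from highest to lowest: Cl > P > Mg > Al.

Cl > P > Mg > Al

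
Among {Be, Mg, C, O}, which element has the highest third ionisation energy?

After 2 electrons have been removed, what remains? Be²⁺ is the bare [He] core; Mg²⁺ is the bare [Ne] core; C²⁺ still has 2 valence electrons; O²⁺ still has 4 valence electrons.
Core electrons are held far more tightly than valence electrons, so Mg and Be top the IE_3 order.
Valence configurations: C²⁺ [He]2s², O²⁺ [He]2s²2p².
Tabulated IE_3 (kJ/mol): Be 14849, Mg 7733, C 4620, O 5300.
Putting it together, IE_3: C < O < Mg < Be.

Be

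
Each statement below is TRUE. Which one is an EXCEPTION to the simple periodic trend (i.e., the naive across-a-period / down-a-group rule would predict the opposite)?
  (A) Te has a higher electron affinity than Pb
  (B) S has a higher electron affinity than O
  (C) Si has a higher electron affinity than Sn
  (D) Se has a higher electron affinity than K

(B)

The general trend: electron affinity increases across a period and decreases down a group.
(A) Te (period 5, group 16) vs Pb (period 6, group 14): the stated order agrees with the simple trend.
(B) S (period 3, group 16) vs O (period 2, group 16): the stated order contradicts the simple trend.
(C) Si (period 3, group 14) vs Sn (period 5, group 14): the stated order agrees with the simple trend.
(D) Se (period 4, group 16) vs K (period 4, group 1): the stated order agrees with the simple trend.
The exception is (B): the compact 2p subshell of O repels the added electron more than S's larger 3p does.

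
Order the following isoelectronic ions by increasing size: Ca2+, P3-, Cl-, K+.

All of these have 18 electrons, so size is governed by nuclear charge alone: the more protons, the stronger the pull on the same electron cloud, and the smaller the ion.
Nuclear charges: Ca2+ (Z=20), K+ (Z=19), Cl- (Z=17), P3- (Z=15).
Smallest to largest: Ca2+ < K+ < Cl- < P3-.

Ca2+ < K+ < Cl- < P3-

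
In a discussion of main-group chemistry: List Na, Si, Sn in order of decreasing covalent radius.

Na > Sn > Si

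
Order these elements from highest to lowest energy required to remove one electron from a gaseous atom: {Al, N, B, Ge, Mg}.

B is in period 2, group 13; N is in period 2, group 15; Mg is in period 3, group 2; Al is in period 3, group 13; Ge is in period 4, group 14.
First ionization energy rises across a period (greater Z_eff holds electrons more tightly) and falls down a group (valence electrons are farther from the nucleus).
Here both period and group differ, so the two effects have to be weighed against each other.
Mg > Al: this pair runs against the simple trend — see the exception note.
Ge > Mg: the two effects oppose for this pair; the across-period effect wins (762 vs 738 kJ/mol).
B > Ge: period and group pull opposite ways; the down-group shift dominates (801 vs 762 kJ/mol).
N > B: N lies to the right of B in period 2, so the across-period effect alone puts N higher.
Note the exception: Mg has a higher first ionization energy than Al, contrary to the simple trend — Al's single 3p electron is easier to remove than one from Mg's filled 3s².
Tabulated first ionization energy (kJ/mol): B 801, N 1402, Mg 738, Al 578, Ge 762.
So from highest to lowest: N > B > Ge > Mg > Al.

N > B > Ge > Mg > Al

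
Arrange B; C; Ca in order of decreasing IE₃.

The third ionization energy removes an electron from the +2 ion. For each element: B²⁺ still has 1 valence electron; C²⁺ still has 2 valence electrons; Ca²⁺ is the bare [Ar] core.
Breaking into a closed-shell core is much more expensive than removing a leftover valence electron — Ca has the largest IE_3 here.
Valence configurations: B²⁺ [He]2s¹, C²⁺ [He]2s².
Tabulated IE_3 (kJ/mol): B 3660, C 4620, Ca 4912.
Hence IE_3: B < C < Ca.

Ca > C > B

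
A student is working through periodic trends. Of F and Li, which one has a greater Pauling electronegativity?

F

Li is in period 2, group 1; F is in period 2, group 17.
Electronegativity increases across a period and decreases down a group, tracking effective nuclear charge and atomic size.
All lie in period 2, so electronegativity increases left to right.
So F has the greater Pauling electronegativity (F > Li).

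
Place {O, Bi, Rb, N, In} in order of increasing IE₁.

Rb < In < Bi < O < N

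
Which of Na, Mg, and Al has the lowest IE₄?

Na

Consider each +3 ion: Na³⁺ is already 2 electrons into the core; Mg³⁺ is already 1 electron into the core; Al³⁺ is the bare [Ne] core.
All of these are removing an electron from a noble-gas core or deeper; the smaller core (lower principal quantum number) is held far more tightly, and within a period the higher nuclear charge binds the same core more tightly.
Tabulated IE_4 (kJ/mol): Na 9543, Mg 10543, Al 11577.
Overall IE_4 order: Na < Mg < Al.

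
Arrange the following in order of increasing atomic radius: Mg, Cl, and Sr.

Cl < Mg < Sr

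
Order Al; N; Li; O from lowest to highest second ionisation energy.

Al, N, O, Li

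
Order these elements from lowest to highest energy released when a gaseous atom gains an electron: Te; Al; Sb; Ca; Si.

Al is in period 3, group 13; Si is in period 3, group 14; Ca is in period 4, group 2; Sb is in period 5, group 15; Te is in period 5, group 16.
Electron affinity generally becomes more exothermic across a period toward the halogens and less exothermic down a group.
Neither a single period nor a single group — weigh both effects.
Al > Ca: relative to Ca, both the across-period and down-group shifts push Al's electron affinity up.
Sb > Al: the two effects oppose for this pair; the across-period effect wins (103 vs 42 kJ/mol).
Si > Sb: the two effects oppose for this pair; the down-group effect wins (134 vs 103 kJ/mol).
Te > Si: the two effects oppose for this pair; the across-period effect wins (190 vs 134 kJ/mol).
For reference (kJ/mol): Al 42, Si 134, Ca 2, Sb 103, Te 190.
So from lowest to highest: Ca < Al < Sb < Si < Te.

Ca < Al < Sb < Si < Te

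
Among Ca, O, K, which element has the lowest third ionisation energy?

After 2 electrons have been removed, what remains? Ca²⁺ is the bare [Ar] core; O²⁺ still has 4 valence electrons; K²⁺ is already 1 electron into the core.
Usually core removal costs more than valence removal, but here the competition is close: a tightly held n=2 valence electron can cost more to remove than an n=3 core electron, so the actual values have to decide it.
Approximate IE_3 values (kJ/mol): Ca 4912, O 5300, K 4420.
Hence IE_3: K < Ca < O.

K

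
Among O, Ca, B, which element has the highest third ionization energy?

O

Consider each +2 ion: O²⁺ still has 4 valence electrons; Ca²⁺ is the bare [Ar] core; B²⁺ still has 1 valence electron.
Usually core removal costs more than valence removal, but here the competition is close: a tightly held n=2 valence electron can cost more to remove than an n=3 core electron, so the actual values have to decide it.
Valence configurations: O²⁺ [He]2s²2p², B²⁺ [He]2s¹.
Tabulated IE_3 (kJ/mol): O 5300, Ca 4912, B 3660.
So the third ionization energies run B < Ca < O.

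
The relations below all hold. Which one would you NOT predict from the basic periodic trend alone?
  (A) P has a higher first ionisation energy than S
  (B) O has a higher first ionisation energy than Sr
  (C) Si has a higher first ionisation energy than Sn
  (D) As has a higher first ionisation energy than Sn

(A)

The general trend: first ionisation energy increases across a period and decreases down a group.
(A) P (period 3, group 15) vs S (period 3, group 16): the stated order contradicts the simple trend.
(B) O (period 2, group 16) vs Sr (period 5, group 2): the stated order agrees with the simple trend.
(C) Si (period 3, group 14) vs Sn (period 5, group 14): the stated order agrees with the simple trend.
(D) As (period 4, group 15) vs Sn (period 5, group 14): the stated order agrees with the simple trend.
The exception is (A): S (3p⁴) ionizes more easily than half-filled P (3p³) because the paired 3p electron in S is pushed out by e⁻–e⁻ repulsion.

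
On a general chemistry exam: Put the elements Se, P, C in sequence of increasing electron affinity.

Atoms with high Z_eff and room in the valence shell (especially the halogens) have the most exothermic electron affinities.
A diagonal step moves right (one effect) and down (the opposite effect) at once.
C > P: period and group pull opposite ways; the down-group shift dominates (122 vs 72 kJ/mol).
Se > C: the two effects oppose for this pair; the across-period effect wins (195 vs 122 kJ/mol).
Approximate values (kJ/mol): C 122, P 72, Se 195.
So from lowest to highest: P < C < Se.

P < C < Se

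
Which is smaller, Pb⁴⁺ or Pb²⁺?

Pb⁴⁺

Both ions have Z = 82 protons, but Pb⁴⁺ has lost more electrons, so its remaining electrons feel a larger effective nuclear charge per electron and are pulled in more tightly.
Higher positive charge → smaller ion, so Pb²⁺ > Pb⁴⁺.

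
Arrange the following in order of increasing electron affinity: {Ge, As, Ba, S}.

Ba, As, Ge, S

S is in period 3, group 16; Ge is in period 4, group 14; As is in period 4, group 15; Ba is in period 6, group 2.
Adding an electron releases more energy for atoms nearer the top right (short of the noble gases).
Here both period and group differ, so the two effects have to be weighed against each other.
As > Ba: both effects reinforce here, so As is clearly the higher of the two.
Ge > As: this pair runs against the simple trend — see the exception note.
S > Ge: relative to Ge, both the across-period and down-group shifts push S's electron affinity up.
Note the exception: Ge has a higher electron affinity than As, contrary to the simple trend — adding an electron to As's half-filled 4p³ is unfavourable, so Ge (4p²) has the more exothermic EA.
Tabulated electron affinity (kJ/mol): S 200, Ge 119, As 78, Ba 14.
So from lowest to highest: Ba < As < Ge < S.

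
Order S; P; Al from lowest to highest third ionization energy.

Al, P, S

Consider each +2 ion: S²⁺ still has 4 valence electrons; P²⁺ still has 3 valence electrons; Al²⁺ still has 1 valence electron.
All are still removing valence electrons, so compare the +2 ions as you would atoms: IE_3 generally rises across a period (higher Z_eff) and falls down a group (larger shell), subject to the usual subshell exceptions.
Valence configurations: S²⁺ [Ne]3s²3p², P²⁺ [Ne]3s²3p¹, Al²⁺ [Ne]3s¹.
The numbers (kJ/mol): S 3357, P 2914, Al 2745.
So the third ionization energies run Al < P < S.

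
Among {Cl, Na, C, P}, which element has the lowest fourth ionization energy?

Consider each +3 ion: Cl³⁺ still has 4 valence electrons; Na³⁺ is already 2 electrons into the core; C³⁺ still has 1 valence electron; P³⁺ still has 2 valence electrons.
Core electrons are held far more tightly than valence electrons, so Na tops the IE_4 order.
Valence configurations: Cl³⁺ [Ne]3s²3p², C³⁺ [He]2s¹, P³⁺ [Ne]3s².
Approximate IE_4 values (kJ/mol): Cl 5159, Na 9543, C 6223, P 4964.
Putting it together, IE_4: P < Cl < C < Na.

P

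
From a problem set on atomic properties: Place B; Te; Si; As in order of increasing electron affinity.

B < As < Si < Te

B is in period 2, group 13; Si is in period 3, group 14; As is in period 4, group 15; Te is in period 5, group 16.
EA tends to increase across a period and decrease down a group, though the pattern is less regular than for IE or radius.
A diagonal step moves right (one effect) and down (the opposite effect) at once.
As > B: the two effects oppose for this pair; the across-period effect wins (78 vs 27 kJ/mol).
Si > As: the two effects oppose for this pair; the down-group effect wins (134 vs 78 kJ/mol).
Te > Si: period and group pull opposite ways; the across-period shift dominates (190 vs 134 kJ/mol).
Approximate values (kJ/mol): B 27, Si 134, As 78, Te 190.
So from lowest to highest: B < As < Si < Te.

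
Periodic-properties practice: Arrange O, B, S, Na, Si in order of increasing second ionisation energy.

IE_2 is the cost of taking one more electron from the +1 cation: O⁺ still has 5 valence electrons; B⁺ still has 2 valence electrons; S⁺ still has 5 valence electrons; Na⁺ is the bare [Ne] core; Si⁺ still has 3 valence electrons.
Core electrons are held far more tightly than valence electrons, so Na tops the IE_2 order.
Valence configurations: O⁺ [He]2s²2p³, B⁺ [He]2s², S⁺ [Ne]3s²3p³, Si⁺ [Ne]3s²3p¹.
Approximate IE_2 values (kJ/mol): O 3388, B 2427, S 2252, Na 4562, Si 1577.
So the second ionization energies run Si < S < B < O < Na.

Si, S, B, O, Na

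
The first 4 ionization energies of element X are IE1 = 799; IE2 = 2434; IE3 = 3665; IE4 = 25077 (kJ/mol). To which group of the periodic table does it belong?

Look for the largest jump between consecutive ionization energies: IE4/IE3 ≈ 6.8, far larger than any earlier ratio.
That jump marks the point where a core electron is being removed. So the atom has 3 valence electrons.
A main-group element with 3 valence electrons is in group 13.

Group 13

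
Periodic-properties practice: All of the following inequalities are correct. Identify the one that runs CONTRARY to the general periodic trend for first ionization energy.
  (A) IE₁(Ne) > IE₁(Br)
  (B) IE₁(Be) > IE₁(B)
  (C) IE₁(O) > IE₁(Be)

The general trend: first ionization energy increases across a period and decreases down a group.
(A) Ne (period 2, group 18) vs Br (period 4, group 17): the stated order agrees with the simple trend.
(B) Be (period 2, group 2) vs B (period 2, group 13): the stated order contradicts the simple trend.
(C) O (period 2, group 16) vs Be (period 2, group 2): the stated order agrees with the simple trend.
The exception is (B): removing B's lone 2p electron is easier than breaking Be's filled 2s².

(B)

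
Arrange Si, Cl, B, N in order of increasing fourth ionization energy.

Si < Cl < N < B

Consider each +3 ion: Si³⁺ still has 1 valence electron; Cl³⁺ still has 4 valence electrons; B³⁺ is the bare [He] core; N³⁺ still has 2 valence electrons.
Core electrons are held far more tightly than valence electrons, so B tops the IE_4 order.
Valence configurations: Si³⁺ [Ne]3s¹, Cl³⁺ [Ne]3s²3p², N³⁺ [He]2s².
Tabulated IE_4 (kJ/mol): Si 4356, Cl 5159, B 25026, N 7475.
Putting it together, IE_4: Si < Cl < N < B.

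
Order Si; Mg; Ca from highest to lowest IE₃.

Mg > Ca > Si

IE_3 is the cost of taking one more electron from the +2 cation: Si²⁺ still has 2 valence electrons; Mg²⁺ is the bare [Ne] core; Ca²⁺ is the bare [Ar] core.
Core electrons are held far more tightly than valence electrons, so Ca and Mg top the IE_3 order.
Tabulated IE_3 (kJ/mol): Si 3232, Mg 7733, Ca 4912.
So the third ionization energies run Si < Ca < Mg.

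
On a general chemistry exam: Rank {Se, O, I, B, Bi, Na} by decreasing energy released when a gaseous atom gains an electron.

I > Se > O > Bi > Na > B

B is in period 2, group 13; O is in period 2, group 16; Na is in period 3, group 1; Se is in period 4, group 16; I is in period 5, group 17; Bi is in period 6, group 15.
Electron affinity generally becomes more exothermic across a period toward the halogens and less exothermic down a group.
These span different periods and groups, so the two trends combine.
Na > B: this pair runs against the simple trend — see the exception note.
Bi > Na: period and group pull opposite ways; the across-period shift dominates (91 vs 53 kJ/mol).
O > Bi: both effects reinforce here, so O is clearly the higher of the two.
Se > O: this pair runs against the simple trend — see the exception note.
I > Se: the two effects oppose for this pair; the across-period effect wins (295 vs 195 kJ/mol).
Note the exception: Na has a higher electron affinity than B, contrary to the simple trend — B's ns²np¹ configuration gives only a small electron affinity — the sparsely filled np subshell binds an added electron weakly.
Note the exception: Se has a higher electron affinity than O, contrary to the simple trend — O's compact 2p subshell gives strong electron–electron repulsion on the added electron.
Approximate values (kJ/mol): B 27, O 141, Na 53, Se 195, I 295, Bi 91.
So from highest to lowest: I > Se > O > Bi > Na > B.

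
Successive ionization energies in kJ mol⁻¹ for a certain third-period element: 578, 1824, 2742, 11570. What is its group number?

Look for the largest jump between consecutive ionization energies: IE4/IE3 ≈ 4.2, far larger than any earlier ratio.
That jump marks the point where a core electron is being removed. So the atom has 3 valence electrons.
A main-group element with 3 valence electrons is in group 13.

Group 13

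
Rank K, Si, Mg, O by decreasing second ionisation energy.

O > K > Si > Mg

The second ionization energy removes an electron from the +1 ion. For each element: K⁺ is the bare [Ar] core; Si⁺ still has 3 valence electrons; Mg⁺ still has 1 valence electron; O⁺ still has 5 valence electrons.
Usually core removal costs more than valence removal, but here the competition is close: a tightly held n=2 valence electron can cost more to remove than an n=3 core electron, so the actual values have to decide it.
Valence configurations: Si⁺ [Ne]3s²3p¹, Mg⁺ [Ne]3s¹, O⁺ [He]2s²2p³.
Approximate IE_2 values (kJ/mol): K 3052, Si 1577, Mg 1451, O 3388.
Hence IE_2: Mg < Si < K < O.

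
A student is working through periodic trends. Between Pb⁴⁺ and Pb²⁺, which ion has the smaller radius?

Pb⁴⁺

Both ions have Z = 82 protons, but Pb⁴⁺ has lost more electrons, so its remaining electrons feel a larger effective nuclear charge per electron and are pulled in more tightly.
Higher positive charge → smaller ion, so Pb²⁺ > Pb⁴⁺.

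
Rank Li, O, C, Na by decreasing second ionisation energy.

Consider each +1 ion: Li⁺ is the bare [He] core; O⁺ still has 5 valence electrons; C⁺ still has 3 valence electrons; Na⁺ is the bare [Ne] core.
Core electrons are held far more tightly than valence electrons, so Na and Li top the IE_2 order.
Valence configurations: O⁺ [He]2s²2p³, C⁺ [He]2s²2p¹.
The numbers (kJ/mol): Li 7298, O 3388, C 2353, Na 4562.
So the second ionization energies run C < O < Na < Li.

Li > Na > O > C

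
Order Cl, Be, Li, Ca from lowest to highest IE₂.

Ca < Be < Cl < Li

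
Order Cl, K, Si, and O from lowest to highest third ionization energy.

Si, Cl, K, O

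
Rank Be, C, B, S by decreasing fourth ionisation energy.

IE_4 is the cost of taking one more electron from the +3 cation: Be³⁺ is already 1 electron into the core; C³⁺ still has 1 valence electron; B³⁺ is the bare [He] core; S³⁺ still has 3 valence electrons.
Core electrons are held far more tightly than valence electrons, so Be and B top the IE_4 order.
Valence configurations: C³⁺ [He]2s¹, S³⁺ [Ne]3s²3p¹.
Tabulated IE_4 (kJ/mol): Be 21007, C 6223, B 25026, S 4556.
Overall IE_4 order: S < C < Be < B.

B > Be > C > S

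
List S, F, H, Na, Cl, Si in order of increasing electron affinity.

Na, H, Si, S, F, Cl

H is in period 1, group 1; F is in period 2, group 17; Na is in period 3, group 1; Si is in period 3, group 14; S is in period 3, group 16; Cl is in period 3, group 17.
Adding an electron releases more energy for atoms nearer the top right (short of the noble gases).
Neither a single period nor a single group — weigh both effects.
H > Na: H sits above Na in group 1, so the down-group effect alone puts H higher.
Si > H: the two effects oppose for this pair; the across-period effect wins (134 vs 73 kJ/mol).
S > Si: both are in period 3; the period trend gives S the larger value.
F > S: relative to S, both the across-period and down-group shifts push F's electron affinity up.
Cl > F: this pair runs against the simple trend — see the exception note.
Note the exception: Cl has a higher electron affinity than F, contrary to the simple trend — F's small 2p subshell makes the incoming electron feel strong e⁻–e⁻ repulsion, so Cl actually releases more energy on gaining an electron.
Tabulated electron affinity (kJ/mol): H 73, F 328, Na 53, Si 134, S 200, Cl 349.
So from lowest to highest: Na < H < Si < S < F < Cl.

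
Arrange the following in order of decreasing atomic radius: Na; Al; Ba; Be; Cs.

Cs > Ba > Na > Al > Be

Be is in period 2, group 2; Na is in period 3, group 1; Al is in period 3, group 13; Cs is in period 6, group 1; Ba is in period 6, group 2.
Moving right in a period, electrons are added to the same shell under a stronger nuclear pull, so atoms get smaller; moving down, a new shell is opened and atoms get larger.
Neither a single period nor a single group — weigh both effects.
Al > Be: period and group pull opposite ways; the down-group shift dominates (126 vs 102 pm).
Na > Al: both are in period 3; the period trend gives Na the larger value.
Ba > Na: period and group pull opposite ways; the down-group shift dominates (196 vs 155 pm).
Cs > Ba: both are in period 6; the period trend gives Cs the larger value.
Tabulated atomic radius (pm): Be 102, Na 155, Al 126, Cs 232, Ba 196.
So from largest to smallest: Cs > Ba > Na > Al > Be.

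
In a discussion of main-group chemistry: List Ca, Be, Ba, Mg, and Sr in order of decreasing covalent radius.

Ba > Sr > Ca > Mg > Be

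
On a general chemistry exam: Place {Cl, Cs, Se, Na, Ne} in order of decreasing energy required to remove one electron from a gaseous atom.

Ne, Cl, Se, Na, Cs

Ne is in period 2, group 18; Na is in period 3, group 1; Cl is in period 3, group 17; Se is in period 4, group 16; Cs is in period 6, group 1.
Across a period the outer electron is held more tightly (higher IE₁); down a group it sits in a higher shell, more shielded, and comes off more easily.
Here both period and group differ, so the two effects have to be weighed against each other.
Na > Cs: they share group 1; the group trend gives Na the larger value.
Se > Na: period and group pull opposite ways; the across-period shift dominates (941 vs 496 kJ/mol).
Cl > Se: both effects reinforce here, so Cl is clearly the higher of the two.
Ne > Cl: both effects reinforce here, so Ne is clearly the higher of the two.
Tabulated first ionization energy (kJ/mol): Ne 2081, Na 496, Cl 1251, Se 941, Cs 376.
So from highest to lowest: Ne > Cl > Se > Na > Cs.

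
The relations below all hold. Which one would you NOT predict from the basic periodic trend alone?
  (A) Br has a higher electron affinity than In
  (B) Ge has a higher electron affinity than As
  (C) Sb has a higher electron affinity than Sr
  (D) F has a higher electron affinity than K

(B)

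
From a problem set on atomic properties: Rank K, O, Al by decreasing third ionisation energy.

After 2 electrons have been removed, what remains? K²⁺ is already 1 electron into the core; O²⁺ still has 4 valence electrons; Al²⁺ still has 1 valence electron.
Usually core removal costs more than valence removal, but here the competition is close: a tightly held n=2 valence electron can cost more to remove than an n=3 core electron, so the actual values have to decide it.
Valence configurations: O²⁺ [He]2s²2p², Al²⁺ [Ne]3s¹.
Approximate IE_3 values (kJ/mol): K 4420, O 5300, Al 2745.
Hence IE_3: Al < K < O.

O > K > Al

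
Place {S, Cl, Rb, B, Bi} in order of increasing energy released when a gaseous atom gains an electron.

EA tends to increase across a period and decrease down a group, though the pattern is less regular than for IE or radius.
Neither a single period nor a single group — weigh both effects.
Rb > B: this pair runs against the simple trend — see the exception note.
Bi > Rb: period and group pull opposite ways; the across-period shift dominates (91 vs 47 kJ/mol).
S > Bi: both effects reinforce here, so S is clearly the higher of the two.
Cl > S: both are in period 3; the period trend gives Cl the larger value.
Note the exception: Rb has a higher electron affinity than B, contrary to the simple trend — B's ns²np¹ configuration gives only a small electron affinity — the sparsely filled np subshell binds an added electron weakly.
For reference (kJ/mol): B 27, S 200, Cl 349, Rb 47, Bi 91.
So from lowest to highest: B < Rb < Bi < S < Cl.

B, Rb, Bi, S, Cl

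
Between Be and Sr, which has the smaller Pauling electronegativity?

Sr

EN rises left→right (higher Z_eff, smaller atoms) and falls top→bottom (larger, more shielded atoms).
All are in group 2, so electronegativity increases up the group.
So Sr has the smaller Pauling electronegativity (Sr < Be).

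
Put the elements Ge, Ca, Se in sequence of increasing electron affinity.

Ca < Ge < Se

Ca is in period 4, group 2; Ge is in period 4, group 14; Se is in period 4, group 16.
Adding an electron releases more energy for atoms nearer the top right (short of the noble gases).
All lie in period 4, so electron affinity increases left to right.
So from lowest to highest: Ca < Ge < Se.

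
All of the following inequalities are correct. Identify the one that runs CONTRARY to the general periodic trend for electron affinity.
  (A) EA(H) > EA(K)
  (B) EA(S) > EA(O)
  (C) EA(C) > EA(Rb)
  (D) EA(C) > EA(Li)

(B)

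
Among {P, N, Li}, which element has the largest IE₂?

Li

Consider each +1 ion: P⁺ still has 4 valence electrons; N⁺ still has 4 valence electrons; Li⁺ is the bare [He] core.
Breaking into a closed-shell core is much more expensive than removing a leftover valence electron — Li has the largest IE_2 here.
Valence configurations: P⁺ [Ne]3s²3p², N⁺ [He]2s²2p².
Tabulated IE_2 (kJ/mol): P 1907, N 2856, Li 7298.
So the second ionization energies run P < N < Li.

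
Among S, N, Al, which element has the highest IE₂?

N

IE_2 is the cost of taking one more electron from the +1 cation: S⁺ still has 5 valence electrons; N⁺ still has 4 valence electrons; Al⁺ still has 2 valence electrons.
All are still removing valence electrons, so compare the +1 ions as you would atoms: IE_2 generally rises across a period (higher Z_eff) and falls down a group (larger shell), subject to the usual subshell exceptions.
Valence configurations: S⁺ [Ne]3s²3p³, N⁺ [He]2s²2p², Al⁺ [Ne]3s².
Approximate IE_2 values (kJ/mol): S 2252, N 2856, Al 1817.
Putting it together, IE_2: Al < S < N.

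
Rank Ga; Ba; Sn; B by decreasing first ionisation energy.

B, Sn, Ga, Ba

B is in period 2, group 13; Ga is in period 4, group 13; Sn is in period 5, group 14; Ba is in period 6, group 2.
IE₁ increases left→right with effective nuclear charge and decreases top→bottom as the valence shell moves farther out.
Neither a single period nor a single group — weigh both effects.
Ga > Ba: relative to Ba, both the across-period and down-group shifts push Ga's first ionization energy up.
Sn > Ga: period and group pull opposite ways; the across-period shift dominates (709 vs 579 kJ/mol).
B > Sn: the two effects oppose for this pair; the down-group effect wins (801 vs 709 kJ/mol).
Tabulated first ionization energy (kJ/mol): B 801, Ga 579, Sn 709, Ba 503.
So from highest to lowest: B > Sn > Ga > Ba.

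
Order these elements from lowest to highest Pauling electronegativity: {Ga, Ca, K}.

Smaller atoms with higher effective nuclear charge are more electronegative.
All lie in period 4, so electronegativity increases left to right.
So from lowest to highest: K < Ca < Ga.

K, Ca, Ga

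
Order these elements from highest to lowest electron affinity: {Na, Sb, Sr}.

Sb > Na > Sr

Na is in period 3, group 1; Sr is in period 5, group 2; Sb is in period 5, group 15.
EA tends to increase across a period and decrease down a group, though the pattern is less regular than for IE or radius.
Neither a single period nor a single group — weigh both effects.
Na > Sr: period and group pull opposite ways; the down-group shift dominates (53 vs 5 kJ/mol).
Sb > Na: the two effects oppose for this pair; the across-period effect wins (103 vs 53 kJ/mol).
For reference (kJ/mol): Na 53, Sr 5, Sb 103.
So from highest to lowest: Sb > Na > Sr.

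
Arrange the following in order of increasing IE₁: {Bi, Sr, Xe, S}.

Sr, Bi, S, Xe

Across a period the outer electron is held more tightly (higher IE₁); down a group it sits in a higher shell, more shielded, and comes off more easily.
Here both period and group differ, so the two effects have to be weighed against each other.
Bi > Sr: period and group pull opposite ways; the across-period shift dominates (703 vs 550 kJ/mol).
S > Bi: both effects reinforce here, so S is clearly the higher of the two.
Xe > S: the two effects oppose for this pair; the across-period effect wins (1170 vs 1000 kJ/mol).
Approximate values (kJ/mol): S 1000, Sr 550, Xe 1170, Bi 703.
So from lowest to highest: Sr < Bi < S < Xe.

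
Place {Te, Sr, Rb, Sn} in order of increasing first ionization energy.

Rb, Sr, Sn, Te

Rb is in period 5, group 1; Sr is in period 5, group 2; Sn is in period 5, group 14; Te is in period 5, group 16.
IE₁ increases left→right with effective nuclear charge and decreases top→bottom as the valence shell moves farther out.
All lie in period 5, so first ionization energy increases left to right.
So from lowest to highest: Rb < Sr < Sn < Te.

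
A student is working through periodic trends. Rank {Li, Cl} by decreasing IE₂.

Li > Cl

The second ionization energy removes an electron from the +1 ion. For each element: Li⁺ is the bare [He] core; Cl⁺ still has 6 valence electrons.
Core electrons are held far more tightly than valence electrons, so Li tops the IE_2 order.
The numbers (kJ/mol): Li 7298, Cl 2298.
Hence IE_2: Cl < Li.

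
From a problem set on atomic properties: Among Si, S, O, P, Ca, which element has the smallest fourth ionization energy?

Si

The fourth ionization energy removes an electron from the +3 ion. For each element: Si³⁺ still has 1 valence electron; S³⁺ still has 3 valence electrons; O³⁺ still has 3 valence electrons; P³⁺ still has 2 valence electrons; Ca³⁺ is already 1 electron into the core.
Usually core removal costs more than valence removal, but here the competition is close: a tightly held n=2 valence electron can cost more to remove than an n=3 core electron, so the actual values have to decide it.
Valence configurations: Si³⁺ [Ne]3s¹, S³⁺ [Ne]3s²3p¹, O³⁺ [He]2s²2p¹, P³⁺ [Ne]3s².
S³⁺ loses a lone 3p electron whereas P³⁺ must break into a filled 3s² pair, so IE_4(P) > IE_4(S) even though S has the higher nuclear charge.
The numbers (kJ/mol): Si 4356, S 4556, O 7469, P 4964, Ca 6491.
Putting it together, IE_4: Si < S < P < Ca < O.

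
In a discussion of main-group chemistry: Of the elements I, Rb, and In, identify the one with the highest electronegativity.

I

Atoms toward the upper right of the periodic table pull bonding electrons most strongly.
All lie in period 5, so electronegativity increases left to right.
The highest electronegativity among these belongs to I.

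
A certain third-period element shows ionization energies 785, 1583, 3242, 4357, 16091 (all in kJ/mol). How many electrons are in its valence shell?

4

Look for the largest jump between consecutive ionization energies: IE5/IE4 ≈ 3.7, far larger than any earlier ratio.
That jump marks the point where a core electron is being removed. So the atom has 4 valence electrons.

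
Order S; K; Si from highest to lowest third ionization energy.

K > S > Si

IE_3 is the cost of taking one more electron from the +2 cation: S²⁺ still has 4 valence electrons; K²⁺ is already 1 electron into the core; Si²⁺ still has 2 valence electrons.
Pulling an electron out of a noble-gas core costs far more than removing a remaining valence electron, so K sits at the high end of IE_3.
Valence configurations: S²⁺ [Ne]3s²3p², Si²⁺ [Ne]3s².
The numbers (kJ/mol): S 3357, K 4420, Si 3232.
Overall IE_3 order: Si < S < K.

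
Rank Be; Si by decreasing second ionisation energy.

Be > Si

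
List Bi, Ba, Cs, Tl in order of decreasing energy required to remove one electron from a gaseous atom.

Removing the outermost electron gets harder across a period and easier down a group.
All lie in period 6, so first ionization energy increases left to right.
So from highest to lowest: Bi > Tl > Ba > Cs.

Bi > Tl > Ba > Cs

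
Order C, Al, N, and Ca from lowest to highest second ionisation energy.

Ca, Al, C, N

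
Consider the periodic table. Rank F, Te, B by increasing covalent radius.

B is in period 2, group 13; F is in period 2, group 17; Te is in period 5, group 16.
Moving right in a period, electrons are added to the same shell under a stronger nuclear pull, so atoms get smaller; moving down, a new shell is opened and atoms get larger.
Neither a single period nor a single group — weigh both effects.
B > F: both are in period 2; the period trend gives B the larger value.
Te > B: the two effects oppose for this pair; the down-group effect wins (136 vs 85 pm).
Tabulated atomic radius (pm): B 85, F 64, Te 136.
So from smallest to largest: F < B < Te.

F, B, Te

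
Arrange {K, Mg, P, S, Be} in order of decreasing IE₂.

K, S, P, Be, Mg

IE_2 is the cost of taking one more electron from the +1 cation: K⁺ is the bare [Ar] core; Mg⁺ still has 1 valence electron; P⁺ still has 4 valence electrons; S⁺ still has 5 valence electrons; Be⁺ still has 1 valence electron.
Pulling an electron out of a noble-gas core costs far more than removing a remaining valence electron, so K sits at the high end of IE_2.
Valence configurations: Mg⁺ [Ne]3s¹, P⁺ [Ne]3s²3p², S⁺ [Ne]3s²3p³, Be⁺ [He]2s¹.
The numbers (kJ/mol): K 3052, Mg 1451, P 1907, S 2252, Be 1757.
Hence IE_2: Mg < Be < P < S < K.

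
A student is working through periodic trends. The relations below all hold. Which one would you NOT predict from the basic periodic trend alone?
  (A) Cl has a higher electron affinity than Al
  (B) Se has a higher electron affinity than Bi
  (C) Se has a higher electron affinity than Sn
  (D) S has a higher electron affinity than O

The general trend: electron affinity increases across a period and decreases down a group.
(A) Cl (period 3, group 17) vs Al (period 3, group 13): the stated order agrees with the simple trend.
(B) Se (period 4, group 16) vs Bi (period 6, group 15): the stated order agrees with the simple trend.
(C) Se (period 4, group 16) vs Sn (period 5, group 14): the stated order agrees with the simple trend.
(D) S (period 3, group 16) vs O (period 2, group 16): the stated order contradicts the simple trend.
The exception is (D): the compact 2p subshell of O repels the added electron more than S's larger 3p does.

(D)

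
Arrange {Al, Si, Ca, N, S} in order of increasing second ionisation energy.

Ca, Si, Al, S, N

Consider each +1 ion: Al⁺ still has 2 valence electrons; Si⁺ still has 3 valence electrons; Ca⁺ still has 1 valence electron; N⁺ still has 4 valence electrons; S⁺ still has 5 valence electrons.
All are still removing valence electrons, so compare the +1 ions as you would atoms: IE_2 generally rises across a period (higher Z_eff) and falls down a group (larger shell), subject to the usual subshell exceptions.
Valence configurations: Al⁺ [Ne]3s², Si⁺ [Ne]3s²3p¹, Ca⁺ [Ar]4s¹, N⁺ [He]2s²2p², S⁺ [Ne]3s²3p³.
Si⁺ loses a lone 3p electron whereas Al⁺ must break into a filled 3s² pair, so IE_2(Al) > IE_2(Si) even though Si has the higher nuclear charge.
The numbers (kJ/mol): Al 1817, Si 1577, Ca 1145, N 2856, S 2252.
Putting it together, IE_2: Ca < Si < Al < S < N.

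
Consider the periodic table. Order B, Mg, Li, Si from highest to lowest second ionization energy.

IE_2 is the cost of taking one more electron from the +1 cation: B⁺ still has 2 valence electrons; Mg⁺ still has 1 valence electron; Li⁺ is the bare [He] core; Si⁺ still has 3 valence electrons.
Core electrons are held far more tightly than valence electrons, so Li tops the IE_2 order.
Valence configurations: B⁺ [He]2s², Mg⁺ [Ne]3s¹, Si⁺ [Ne]3s²3p¹.
Tabulated IE_2 (kJ/mol): B 2427, Mg 1451, Li 7298, Si 1577.
Hence IE_2: Mg < Si < B < Li.

Li > B > Si > Mg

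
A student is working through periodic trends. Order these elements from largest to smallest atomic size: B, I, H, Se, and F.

I, Se, B, F, H

H is in period 1, group 1; B is in period 2, group 13; F is in period 2, group 17; Se is in period 4, group 16; I is in period 5, group 17.
Moving right in a period, electrons are added to the same shell under a stronger nuclear pull, so atoms get smaller; moving down, a new shell is opened and atoms get larger.
Neither a single period nor a single group — weigh both effects.
F > H: period and group pull opposite ways; the down-group shift dominates (64 vs 32 pm).
B > F: B lies to the left of F in period 2, so the across-period effect alone puts B larger.
Se > B: period and group pull opposite ways; the down-group shift dominates (116 vs 85 pm).
I > Se: period and group pull opposite ways; the down-group shift dominates (133 vs 116 pm).
Approximate values (pm): H 32, B 85, F 64, Se 116, I 133.
So from largest to smallest: I > Se > B > F > H.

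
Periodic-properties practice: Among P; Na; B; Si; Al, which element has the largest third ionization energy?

Na

The third ionization energy removes an electron from the +2 ion. For each element: P²⁺ still has 3 valence electrons; Na²⁺ is already 1 electron into the core; B²⁺ still has 1 valence electron; Si²⁺ still has 2 valence electrons; Al²⁺ still has 1 valence electron.
Core electrons are held far more tightly than valence electrons, so Na tops the IE_3 order.
Valence configurations: P²⁺ [Ne]3s²3p¹, B²⁺ [He]2s¹, Si²⁺ [Ne]3s², Al²⁺ [Ne]3s¹.
P²⁺ loses a lone 3p electron whereas Si²⁺ must break into a filled 3s² pair, so IE_3(Si) > IE_3(P) even though P has the higher nuclear charge.
Tabulated IE_3 (kJ/mol): P 2914, Na 6910, B 3660, Si 3232, Al 2745.
Hence IE_3: Al < P < Si < B < Na.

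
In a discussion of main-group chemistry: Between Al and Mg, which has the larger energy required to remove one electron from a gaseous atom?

Mg is in period 3, group 2; Al is in period 3, group 13.
Across a period the outer electron is held more tightly (higher IE₁); down a group it sits in a higher shell, more shielded, and comes off more easily.
All lie in period 3; the across-period trend (first ionization energy increases left to right) applies, with the exception below.
Note the exception: Mg has a higher first ionization energy than Al, contrary to the simple trend — Al's single 3p electron is easier to remove than one from Mg's filled 3s².
For reference (kJ/mol): Mg 738, Al 578.
So Mg has the larger energy required to remove one electron from a gaseous atom (Mg > Al).

Mg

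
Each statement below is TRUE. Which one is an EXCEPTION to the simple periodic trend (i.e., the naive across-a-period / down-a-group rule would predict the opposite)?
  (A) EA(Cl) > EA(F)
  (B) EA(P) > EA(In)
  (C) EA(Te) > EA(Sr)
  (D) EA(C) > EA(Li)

The general trend: electron affinity increases across a period and decreases down a group.
(A) Cl (period 3, group 17) vs F (period 2, group 17): the stated order contradicts the simple trend.
(B) P (period 3, group 15) vs In (period 5, group 13): the stated order agrees with the simple trend.
(C) Te (period 5, group 16) vs Sr (period 5, group 2): the stated order agrees with the simple trend.
(D) C (period 2, group 14) vs Li (period 2, group 1): the stated order agrees with the simple trend.
The exception is (A): F's small 2p subshell makes the incoming electron feel strong e⁻–e⁻ repulsion, so Cl actually releases more energy on gaining an electron.

(A)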